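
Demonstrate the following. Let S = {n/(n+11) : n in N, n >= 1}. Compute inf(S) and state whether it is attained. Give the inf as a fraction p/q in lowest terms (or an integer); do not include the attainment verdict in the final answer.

Analysis:
- Values: 1/12, 2/13, 3/14, 4/15, ... strictly increasing.
- Minimum is 1/12 (n=1); inf = 1/12 (attained).
- n/(n+11) = 1 - 11/(n+11) -> 1 from below as n -> infinity, and never equals 1.
- So sup = 1 (not attained).
Conclusion: inf(S) = 1/12, attained in S.

1/12


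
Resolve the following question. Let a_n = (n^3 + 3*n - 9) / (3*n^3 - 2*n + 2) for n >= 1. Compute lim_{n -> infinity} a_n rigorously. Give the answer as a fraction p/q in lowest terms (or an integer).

Divide numerator and denominator by n^3, the highest power:
numerator / n^3 = 1 + 3/n^2 - 9/n^3
denominator / n^3 = 3 - 2/n^2 + 2/n^3
As n -> infinity, all terms of the form c/n^k (k >= 1) tend to 0.
So numerator / n^3 -> 1 and denominator / n^3 -> 3.
Therefore lim a_n = 1/3.

1/3


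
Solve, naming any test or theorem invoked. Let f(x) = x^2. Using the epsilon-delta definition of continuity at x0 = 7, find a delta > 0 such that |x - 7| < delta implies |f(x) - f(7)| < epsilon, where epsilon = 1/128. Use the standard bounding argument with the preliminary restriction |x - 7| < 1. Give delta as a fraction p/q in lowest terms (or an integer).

Factor: |x^2 - (7)^2| = |x - 7| * |x + 7|.
Impose |x - 7| < 1 first. Then |x + 7| = |(x - 7) + 2*(7)| <= |x - 7| + 2*|7| < 1 + 14 = 15.
So |x^2 - (7)^2| < delta * 15.
We need delta * 15 <= 1/128, i.e. delta <= 1/128/15 = 1/1920.
Since 1/1920 < 1, this is tighter than 1; take delta = 1/1920.
So delta = 1/1920 works.

1/1920


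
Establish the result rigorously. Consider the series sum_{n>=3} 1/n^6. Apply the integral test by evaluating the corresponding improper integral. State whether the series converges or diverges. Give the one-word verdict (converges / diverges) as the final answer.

Let f(x) = x^(-6). Then f is positive, continuous, and decreasing on [3, infinity), so the integral test applies.
Compute the improper integral int_{3}^infinity f(x) dx:
  antiderivative F(x) = -1/(5*x^5).
  As x -> infinity, F(x) -> 0 (since p = 6 > 1).
  So int = F(infinity) - F(3) = 0 - (-1/1215) = 1/1215.
  Finite, so by the integral test, the series converges.

converges


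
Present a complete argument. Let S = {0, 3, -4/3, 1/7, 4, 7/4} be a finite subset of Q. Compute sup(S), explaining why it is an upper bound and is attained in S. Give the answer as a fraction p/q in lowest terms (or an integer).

S is finite, so sup(S) = max(S).
Sorted decreasing:
4, 3, 7/4, 1/7, 0, -4/3
The extremum is 4.
For every x in S, x <= 4. And 4 is in S, so it is attained.
Therefore sup(S) = 4.

4


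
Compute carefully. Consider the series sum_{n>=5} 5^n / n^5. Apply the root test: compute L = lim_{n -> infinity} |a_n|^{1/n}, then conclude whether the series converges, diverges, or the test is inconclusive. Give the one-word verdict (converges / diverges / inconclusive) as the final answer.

Let a_n denote the general term. Form |a_n|^(1/n) and simplify:
|a_n|^(1/n) = 5/n^(5/n)
Take the limit as n -> infinity: L = 5.
Since L = 5 > 1, the root test implies divergence.

diverges


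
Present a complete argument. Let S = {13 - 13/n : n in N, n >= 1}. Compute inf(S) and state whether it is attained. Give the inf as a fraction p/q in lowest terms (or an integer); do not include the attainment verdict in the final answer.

Analysis:
- Values: 0, 13/2, 26/3, 39/4, ... strictly increasing.
- Minimum is 0 (n=1); inf = 0 (attained).
- 13 - 13/n -> 13 from below; sup = 13, not attained.
Conclusion: inf(S) = 0, attained in S.

0


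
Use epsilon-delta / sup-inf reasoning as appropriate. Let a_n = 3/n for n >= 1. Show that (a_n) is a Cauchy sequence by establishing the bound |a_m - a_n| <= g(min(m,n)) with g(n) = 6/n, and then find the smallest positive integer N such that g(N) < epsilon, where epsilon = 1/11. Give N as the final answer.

For any m, n >= 1, by the triangle inequality:
|a_m - a_n| = |3/m - 3/n| <= 3*1/m + 3*1/n <= 6/min(m,n).
So g(n) = 6/n bounds the Cauchy difference. Since g(n) -> 0, (a_n) is Cauchy.
Now solve g(N) < 1/11: 6/N < 1/11 <=> N > 6 / (1/11) = 66.
The smallest integer strictly greater than 66 is N = 67.
Check: g(67) = 6/67 = 6/67 < 1/11; g(66) = 1/11 >= 1/11. So N = 67.

67


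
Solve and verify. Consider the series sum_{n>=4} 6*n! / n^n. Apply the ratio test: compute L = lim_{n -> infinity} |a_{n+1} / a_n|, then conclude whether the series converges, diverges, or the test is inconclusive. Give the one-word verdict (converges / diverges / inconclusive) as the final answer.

Let a_n denote the general term. Form the ratio a_{n+1}/a_n and simplify:
a_{n+1}/a_n = (n/(n + 1))^n
Take the limit as n -> infinity: L = exp(-1).
Since L = exp(-1) < 1, the ratio test implies the series converges.

converges


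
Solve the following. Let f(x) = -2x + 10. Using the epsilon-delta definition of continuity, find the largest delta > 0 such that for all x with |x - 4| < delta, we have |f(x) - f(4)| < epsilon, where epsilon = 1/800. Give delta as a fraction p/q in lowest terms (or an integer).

We compute f(4) = -2*(4) + 10 = 2.
|f(x) - f(4)| = |-2x + 10 - (2)| = |-2(x - 4)| = 2|x - 4|.
We need 2|x - 4| < 1/800, i.e. |x - 4| < 1/800 / 2 = 1/1600.
So any delta <= 1/1600 works. Conversely, if delta > 1/1600, then x = 4 + 1/1600 satisfies |x - 4| = 1/1600 < delta but |f(x) - f(4)| = 2 * 1/1600 = 1/800, which is not < 1/800; so no larger delta works.
Hence the largest such delta is 1/1600.

1/1600


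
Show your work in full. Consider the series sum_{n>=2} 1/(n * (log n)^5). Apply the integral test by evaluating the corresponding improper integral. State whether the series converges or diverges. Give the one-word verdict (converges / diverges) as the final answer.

Let f(x) = 1/(x*log(x)^5). Then f is positive, continuous, and decreasing on [2, infinity), so the integral test applies.
Compute the improper integral int_{2}^infinity f(x) dx:
  antiderivative F(x) = -1/(4*log(x)^4).
  F(x) -> 0 as x -> infinity.  int = 0 - F(2) = 1/(4*log(2)^4) < infinity. By the integral test, the series converges.

converges


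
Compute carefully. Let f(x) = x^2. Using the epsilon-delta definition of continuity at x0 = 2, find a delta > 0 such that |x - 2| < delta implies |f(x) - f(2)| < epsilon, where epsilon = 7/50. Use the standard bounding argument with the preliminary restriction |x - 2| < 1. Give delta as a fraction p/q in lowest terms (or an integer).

Factor: |x^2 - (2)^2| = |x - 2| * |x + 2|.
Impose |x - 2| < 1 first. Then |x + 2| = |(x - 2) + 2*(2)| <= |x - 2| + 2*|2| < 1 + 4 = 5.
So |x^2 - (2)^2| < delta * 5.
We need delta * 5 <= 7/50, i.e. delta <= 7/50/5 = 7/250.
Since 7/250 < 1, this is tighter than 1; take delta = 7/250.
So delta = 7/250 works.

7/250


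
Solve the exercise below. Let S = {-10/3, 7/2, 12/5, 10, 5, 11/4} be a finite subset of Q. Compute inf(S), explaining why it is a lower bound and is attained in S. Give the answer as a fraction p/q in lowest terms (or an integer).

S is finite, so inf(S) = min(S).
Sorted increasing:
-10/3, 12/5, 11/4, 7/2, 5, 10
The extremum is -10/3.
For every x in S, x >= -10/3. And -10/3 is in S, so it is attained.
Therefore inf(S) = -10/3.

-10/3


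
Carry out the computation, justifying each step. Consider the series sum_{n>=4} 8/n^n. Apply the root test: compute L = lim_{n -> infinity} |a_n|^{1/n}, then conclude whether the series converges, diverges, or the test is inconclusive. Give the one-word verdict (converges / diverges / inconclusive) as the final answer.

Let a_n denote the general term. Form |a_n|^(1/n) and simplify:
|a_n|^(1/n) = 2^(3/n)/n
Take the limit as n -> infinity: L = 0.
Since L = 0 < 1, the root test implies convergence.

converges


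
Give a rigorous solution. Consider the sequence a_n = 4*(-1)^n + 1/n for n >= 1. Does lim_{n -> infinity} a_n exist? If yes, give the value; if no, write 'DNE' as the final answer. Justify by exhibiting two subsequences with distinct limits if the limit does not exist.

Examine the behaviour of a_n along subsequences.
a_{2k} = 4 + 1/(2k) -> 4. a_{2k+1} = -4 + 1/(2k+1) -> -4.
Since these two subsequential limits are 4 and -4, distinct, the full sequence cannot converge (a convergent sequence has all subsequences tending to the same limit). So lim a_n does not exist.

DNE


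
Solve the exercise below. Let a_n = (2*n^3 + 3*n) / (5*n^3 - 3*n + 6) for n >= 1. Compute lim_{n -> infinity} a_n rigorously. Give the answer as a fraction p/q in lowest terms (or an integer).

Divide numerator and denominator by n^3, the highest power:
numerator / n^3 = 2 + 3/n^2
denominator / n^3 = 5 - 3/n^2 + 6/n^3
As n -> infinity, all terms of the form c/n^k (k >= 1) tend to 0.
So numerator / n^3 -> 2 and denominator / n^3 -> 5.
Therefore lim a_n = 2/5.

2/5


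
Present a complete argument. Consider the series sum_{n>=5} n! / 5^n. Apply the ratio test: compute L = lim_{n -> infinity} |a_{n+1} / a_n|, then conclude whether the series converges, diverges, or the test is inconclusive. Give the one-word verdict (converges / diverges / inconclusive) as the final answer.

Let a_n denote the general term. Form the ratio a_{n+1}/a_n and simplify:
a_{n+1}/a_n = n/5 + 1/5
Take the limit as n -> infinity: L = infinity.
Since L = infinity > 1 (or L = infinity), the ratio test implies the series diverges.

diverges


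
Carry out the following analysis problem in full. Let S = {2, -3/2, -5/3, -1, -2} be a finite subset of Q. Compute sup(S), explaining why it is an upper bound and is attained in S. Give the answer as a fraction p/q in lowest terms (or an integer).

S is finite, so sup(S) = max(S).
Sorted decreasing:
2, -1, -3/2, -5/3, -2
The extremum is 2.
For every x in S, x <= 2. And 2 is in S, so it is attained.
Therefore sup(S) = 2.

2


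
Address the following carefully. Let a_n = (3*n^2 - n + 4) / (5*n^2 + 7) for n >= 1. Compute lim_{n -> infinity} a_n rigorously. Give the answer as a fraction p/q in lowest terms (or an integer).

Divide numerator and denominator by n^2, the highest power:
numerator / n^2 = 3 - 1/n + 4/n^2
denominator / n^2 = 5 + 7/n^2
As n -> infinity, all terms of the form c/n^k (k >= 1) tend to 0.
So numerator / n^2 -> 3 and denominator / n^2 -> 5.
Therefore lim a_n = 3/5.

3/5


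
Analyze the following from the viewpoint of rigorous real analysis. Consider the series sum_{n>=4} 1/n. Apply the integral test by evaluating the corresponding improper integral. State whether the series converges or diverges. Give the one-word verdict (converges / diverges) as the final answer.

Let f(x) = 1/x. Then f is positive, continuous, and decreasing on [4, infinity), so the integral test applies.
Compute the improper integral int_{4}^infinity f(x) dx:
  antiderivative F(x) = log(x).
  As x -> infinity, log(x) -> infinity.
  So int = infinity - log(4) = infinity. By the integral test, the series diverges.

diverges


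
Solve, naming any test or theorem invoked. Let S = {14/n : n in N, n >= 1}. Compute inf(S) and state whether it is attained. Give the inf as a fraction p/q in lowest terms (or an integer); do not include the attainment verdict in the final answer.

Analysis:
- Values: 14, 7, 14/3, 7/2, ... strictly decreasing.
- The maximum is 14 (n=1); sup = 14 (attained).
- The set is bounded below by 0; 14/n -> 0 so 0 is the greatest lower bound.
- 0 is not in the set, so inf = 0 is not attained.
Conclusion: inf(S) = 0, not attained in S.

0


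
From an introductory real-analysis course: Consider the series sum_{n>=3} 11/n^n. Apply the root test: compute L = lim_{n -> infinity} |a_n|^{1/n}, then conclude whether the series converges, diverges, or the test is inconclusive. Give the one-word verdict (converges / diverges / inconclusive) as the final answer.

Let a_n denote the general term. Form |a_n|^(1/n) and simplify:
|a_n|^(1/n) = 11^(1/n)/n
Take the limit as n -> infinity: L = 0.
Since L = 0 < 1, the root test implies convergence.

converges


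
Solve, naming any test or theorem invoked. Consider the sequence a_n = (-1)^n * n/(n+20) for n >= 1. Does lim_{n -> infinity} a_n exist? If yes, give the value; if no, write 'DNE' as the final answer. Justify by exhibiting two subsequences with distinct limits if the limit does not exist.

Examine the behaviour of a_n along subsequences.
a_{2k} = 2k/(2k+20) -> 1. a_{2k+1} = -(2k+1)/(2k+21) -> -1.
Since these two subsequential limits are 1 and -1, distinct, the full sequence cannot converge (a convergent sequence has all subsequences tending to the same limit). So lim a_n does not exist.

DNE


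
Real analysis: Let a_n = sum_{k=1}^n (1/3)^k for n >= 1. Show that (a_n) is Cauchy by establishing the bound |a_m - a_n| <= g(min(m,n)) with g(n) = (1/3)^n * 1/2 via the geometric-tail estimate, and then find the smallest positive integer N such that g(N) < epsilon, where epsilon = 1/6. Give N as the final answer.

For m > n >= 1: |a_m - a_n| = sum_{k=n+1}^m (1/3)^k < sum_{k=n+1}^infinity (1/3)^k = (1/3)^(n+1) / (1 - 1/3) = (1/3)^n * (1/3) * (3/2) = (1/3)^n * 1/2.
So g(n) = (1/3)^n / 2. Since g(n) -> 0, (a_n) is Cauchy.
Now solve g(N) < 1/6: (1/3)^N / 2 < 1/6 <=> 3^N > 1 / (2 * 1/6) = 3.
Check powers of 3: 3^1 = 3 <= 3, 3^2 = 9 > 3.
So the smallest such N is 2. Check: g(2) = 1/(2 * 9) = 1/18 < 1/6.

2


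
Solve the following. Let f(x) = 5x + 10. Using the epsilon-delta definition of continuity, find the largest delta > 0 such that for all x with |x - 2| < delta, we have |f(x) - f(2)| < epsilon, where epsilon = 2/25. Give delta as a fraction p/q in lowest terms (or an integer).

We compute f(2) = 5*(2) + 10 = 20.
|f(x) - f(2)| = |5x + 10 - (20)| = |5(x - 2)| = 5|x - 2|.
We need 5|x - 2| < 2/25, i.e. |x - 2| < 2/25 / 5 = 2/125.
So any delta <= 2/125 works. Conversely, if delta > 2/125, then x = 2 + 2/125 satisfies |x - 2| = 2/125 < delta but |f(x) - f(2)| = 5 * 2/125 = 2/25, which is not < 2/25; so no larger delta works.
Hence the largest such delta is 2/125.

2/125


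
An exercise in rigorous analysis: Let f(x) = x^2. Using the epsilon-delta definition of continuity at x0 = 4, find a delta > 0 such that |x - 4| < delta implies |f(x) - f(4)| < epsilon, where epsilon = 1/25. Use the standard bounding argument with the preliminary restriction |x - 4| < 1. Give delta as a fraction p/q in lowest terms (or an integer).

Factor: |x^2 - (4)^2| = |x - 4| * |x + 4|.
Impose |x - 4| < 1 first. Then |x + 4| = |(x - 4) + 2*(4)| <= |x - 4| + 2*|4| < 1 + 8 = 9.
So |x^2 - (4)^2| < delta * 9.
We need delta * 9 <= 1/25, i.e. delta <= 1/25/9 = 1/225.
Since 1/225 < 1, this is tighter than 1; take delta = 1/225.
So delta = 1/225 works.

1/225


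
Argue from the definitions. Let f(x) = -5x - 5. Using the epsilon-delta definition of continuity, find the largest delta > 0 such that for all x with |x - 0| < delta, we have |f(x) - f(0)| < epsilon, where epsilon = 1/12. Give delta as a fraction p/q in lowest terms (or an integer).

We compute f(0) = -5*(0) - 5 = -5.
|f(x) - f(0)| = |-5x - 5 - (-5)| = |-5(x - 0)| = 5|x - 0|.
We need 5|x - 0| < 1/12, i.e. |x - 0| < 1/12 / 5 = 1/60.
So any delta <= 1/60 works. Conversely, if delta > 1/60, then x = 0 + 1/60 satisfies |x - 0| = 1/60 < delta but |f(x) - f(0)| = 5 * 1/60 = 1/12, which is not < 1/12; so no larger delta works.
Hence the largest such delta is 1/60.

1/60


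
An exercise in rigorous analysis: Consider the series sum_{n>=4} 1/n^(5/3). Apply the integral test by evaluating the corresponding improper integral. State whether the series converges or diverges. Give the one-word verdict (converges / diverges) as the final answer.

Let f(x) = x^(-5/3). Then f is positive, continuous, and decreasing on [4, infinity), so the integral test applies.
Compute the improper integral int_{4}^infinity f(x) dx:
  antiderivative F(x) = -3/(2*x^(2/3)).
  As x -> infinity, F(x) -> 0 (since p = 5/3 > 1).
  So int = F(infinity) - F(4) = 0 - (-3*2^(2/3)/8) = 3*2^(2/3)/8.
  Finite, so by the integral test, the series converges.

converges


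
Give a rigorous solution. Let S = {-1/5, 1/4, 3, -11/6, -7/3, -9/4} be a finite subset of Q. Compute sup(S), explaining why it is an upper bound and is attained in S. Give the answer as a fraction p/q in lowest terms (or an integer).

S is finite, so sup(S) = max(S).
Sorted decreasing:
3, 1/4, -1/5, -11/6, -9/4, -7/3
The extremum is 3.
For every x in S, x <= 3. And 3 is in S, so it is attained.
Therefore sup(S) = 3.

3


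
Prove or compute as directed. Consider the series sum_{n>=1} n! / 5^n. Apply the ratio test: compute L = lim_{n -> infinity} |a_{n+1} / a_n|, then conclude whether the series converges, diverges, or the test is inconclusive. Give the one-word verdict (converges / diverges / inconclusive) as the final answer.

Let a_n denote the general term. Form the ratio a_{n+1}/a_n and simplify:
a_{n+1}/a_n = n/5 + 1/5
Take the limit as n -> infinity: L = infinity.
Since L = infinity > 1 (or L = infinity), the ratio test implies the series diverges.

diverges


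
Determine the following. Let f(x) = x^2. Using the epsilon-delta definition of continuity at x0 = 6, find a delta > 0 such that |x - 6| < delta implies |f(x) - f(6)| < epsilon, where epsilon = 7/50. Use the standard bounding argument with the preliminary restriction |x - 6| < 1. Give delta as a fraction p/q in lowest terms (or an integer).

Factor: |x^2 - (6)^2| = |x - 6| * |x + 6|.
Impose |x - 6| < 1 first. Then |x + 6| = |(x - 6) + 2*(6)| <= |x - 6| + 2*|6| < 1 + 12 = 13.
So |x^2 - (6)^2| < delta * 13.
We need delta * 13 <= 7/50, i.e. delta <= 7/50/13 = 7/650.
Since 7/650 < 1, this is tighter than 1; take delta = 7/650.
So delta = 7/650 works.

7/650


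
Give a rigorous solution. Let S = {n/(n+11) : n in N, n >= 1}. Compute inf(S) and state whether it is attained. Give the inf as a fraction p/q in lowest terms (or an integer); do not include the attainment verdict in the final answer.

Analysis:
- Values: 1/12, 2/13, 3/14, 4/15, ... strictly increasing.
- Minimum is 1/12 (n=1); inf = 1/12 (attained).
- n/(n+11) = 1 - 11/(n+11) -> 1 from below as n -> infinity, and never equals 1.
- So sup = 1 (not attained).
Conclusion: inf(S) = 1/12, attained in S.

1/12


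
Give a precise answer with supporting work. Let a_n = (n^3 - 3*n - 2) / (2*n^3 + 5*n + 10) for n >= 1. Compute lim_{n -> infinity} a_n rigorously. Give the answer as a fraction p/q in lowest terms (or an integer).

Divide numerator and denominator by n^3, the highest power:
numerator / n^3 = 1 - 3/n^2 - 2/n^3
denominator / n^3 = 2 + 5/n^2 + 10/n^3
As n -> infinity, all terms of the form c/n^k (k >= 1) tend to 0.
So numerator / n^3 -> 1 and denominator / n^3 -> 2.
Therefore lim a_n = 1/2.

1/2


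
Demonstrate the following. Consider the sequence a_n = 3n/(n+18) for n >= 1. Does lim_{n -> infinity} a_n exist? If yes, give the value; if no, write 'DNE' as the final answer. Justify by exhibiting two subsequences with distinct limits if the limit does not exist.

Examine the behaviour of a_n along subsequences.
Even-n subsequence a_{2k} = 3(2k)/(2k+18) -> 3. Odd-n subsequence a_{2k+1} = 3(2k+1)/(2k+19) -> 3. Both tend to 3, which suggests the limit is 3; verify directly.
|a_n - 3| = |3n - 3(n+18)| / (n+18) = 54/(n+18) < 54/n for every n >= 1.
Given epsilon > 0, choose a positive integer N > 54/epsilon. Then for all n >= N, |a_n - 3| < 54/n <= 54/N < epsilon.
So by the definition of the limit, lim a_n exists and equals 3.

3


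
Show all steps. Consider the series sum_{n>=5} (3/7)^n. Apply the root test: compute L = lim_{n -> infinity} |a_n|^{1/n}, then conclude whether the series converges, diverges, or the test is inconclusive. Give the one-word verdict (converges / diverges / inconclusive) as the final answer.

Let a_n denote the general term. Form |a_n|^(1/n) and simplify:
|a_n|^(1/n) = 3/7
Take the limit as n -> infinity: L = 3/7.
Since L = 3/7 < 1, the root test implies convergence.

converges


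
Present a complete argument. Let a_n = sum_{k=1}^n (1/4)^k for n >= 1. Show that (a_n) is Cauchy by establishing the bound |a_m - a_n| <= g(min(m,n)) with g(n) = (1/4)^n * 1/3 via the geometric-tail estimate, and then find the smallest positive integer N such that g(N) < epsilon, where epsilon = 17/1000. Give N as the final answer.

For m > n >= 1: |a_m - a_n| = sum_{k=n+1}^m (1/4)^k < sum_{k=n+1}^infinity (1/4)^k = (1/4)^(n+1) / (1 - 1/4) = (1/4)^n * (1/4) * (4/3) = (1/4)^n * 1/3.
So g(n) = (1/4)^n / 3. Since g(n) -> 0, (a_n) is Cauchy.
Now solve g(N) < 17/1000: (1/4)^N / 3 < 17/1000 <=> 4^N > 1 / (3 * 17/1000) = 1000/51.
Check powers of 4: 4^2 = 16 <= 1000/51, 4^3 = 64 > 1000/51.
So the smallest such N is 3. Check: g(3) = 1/(3 * 64) = 1/192 < 17/1000.

3


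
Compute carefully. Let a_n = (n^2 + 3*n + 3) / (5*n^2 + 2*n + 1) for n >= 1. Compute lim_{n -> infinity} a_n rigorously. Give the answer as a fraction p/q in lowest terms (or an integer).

Divide numerator and denominator by n^2, the highest power:
numerator / n^2 = 1 + 3/n + 3/n^2
denominator / n^2 = 5 + 2/n + n^(-2)
As n -> infinity, all terms of the form c/n^k (k >= 1) tend to 0.
So numerator / n^2 -> 1 and denominator / n^2 -> 5.
Therefore lim a_n = 1/5.

1/5


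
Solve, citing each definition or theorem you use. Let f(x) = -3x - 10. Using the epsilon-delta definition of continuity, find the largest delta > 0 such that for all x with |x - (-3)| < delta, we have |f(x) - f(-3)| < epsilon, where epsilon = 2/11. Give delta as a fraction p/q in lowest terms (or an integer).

We compute f(-3) = -3*(-3) - 10 = -1.
|f(x) - f(-3)| = |-3x - 10 - (-1)| = |-3(x - (-3))| = 3|x - (-3)|.
We need 3|x - (-3)| < 2/11, i.e. |x - (-3)| < 2/11 / 3 = 2/33.
So any delta <= 2/33 works. Conversely, if delta > 2/33, then x = -3 + 2/33 satisfies |x - (-3)| = 2/33 < delta but |f(x) - f(-3)| = 3 * 2/33 = 2/11, which is not < 2/11; so no larger delta works.
Hence the largest such delta is 2/33.

2/33


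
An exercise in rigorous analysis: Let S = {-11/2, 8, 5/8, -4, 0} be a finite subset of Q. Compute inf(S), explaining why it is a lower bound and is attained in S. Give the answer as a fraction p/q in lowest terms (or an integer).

S is finite, so inf(S) = min(S).
Sorted increasing:
-11/2, -4, 0, 5/8, 8
The extremum is -11/2.
For every x in S, x >= -11/2. And -11/2 is in S, so it is attained.
Therefore inf(S) = -11/2.

-11/2


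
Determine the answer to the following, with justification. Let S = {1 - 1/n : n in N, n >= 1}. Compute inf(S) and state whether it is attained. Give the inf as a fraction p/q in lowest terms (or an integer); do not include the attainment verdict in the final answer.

Analysis:
- Values: 0, 1/2, 2/3, 3/4, ... strictly increasing.
- Minimum is 0 (n=1); inf = 0 (attained).
- 1 - 1/n -> 1 from below; sup = 1, not attained.
Conclusion: inf(S) = 0, attained in S.

0


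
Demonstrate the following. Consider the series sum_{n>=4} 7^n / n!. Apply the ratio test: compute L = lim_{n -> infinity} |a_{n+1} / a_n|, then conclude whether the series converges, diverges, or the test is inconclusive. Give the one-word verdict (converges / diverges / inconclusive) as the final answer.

Let a_n denote the general term. Form the ratio a_{n+1}/a_n and simplify:
a_{n+1}/a_n = 7/(n + 1)
Take the limit as n -> infinity: L = 0.
Since L = 0 < 1, the ratio test implies the series converges.

converges


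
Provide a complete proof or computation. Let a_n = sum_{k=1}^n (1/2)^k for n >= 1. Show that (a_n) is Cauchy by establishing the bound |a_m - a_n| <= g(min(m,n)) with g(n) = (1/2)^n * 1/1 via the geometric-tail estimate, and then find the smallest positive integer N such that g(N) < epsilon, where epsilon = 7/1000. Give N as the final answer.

For m > n >= 1: |a_m - a_n| = sum_{k=n+1}^m (1/2)^k < sum_{k=n+1}^infinity (1/2)^k = (1/2)^(n+1) / (1 - 1/2) = (1/2)^n * (1/2) * (2/1) = (1/2)^n * 1/1.
So g(n) = (1/2)^n / 1. Since g(n) -> 0, (a_n) is Cauchy.
Now solve g(N) < 7/1000: (1/2)^N / 1 < 7/1000 <=> 2^N > 1 / (1 * 7/1000) = 1000/7.
Check powers of 2: 2^7 = 128 <= 1000/7, 2^8 = 256 > 1000/7.
So the smallest such N is 8. Check: g(8) = 1/(1 * 256) = 1/256 < 7/1000.

8


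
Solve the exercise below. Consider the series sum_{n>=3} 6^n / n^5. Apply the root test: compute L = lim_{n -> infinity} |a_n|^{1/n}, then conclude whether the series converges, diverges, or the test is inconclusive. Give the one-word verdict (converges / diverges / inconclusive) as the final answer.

Let a_n denote the general term. Form |a_n|^(1/n) and simplify:
|a_n|^(1/n) = 6/n^(5/n)
Take the limit as n -> infinity: L = 6.
Since L = 6 > 1, the root test implies divergence.

diverges


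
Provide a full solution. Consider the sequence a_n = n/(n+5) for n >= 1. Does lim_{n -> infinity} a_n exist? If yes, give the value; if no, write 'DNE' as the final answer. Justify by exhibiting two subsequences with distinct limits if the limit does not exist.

Examine the behaviour of a_n along subsequences.
Even-n subsequence a_{2k} = (2k)/(2k+5) -> 1. Odd-n subsequence a_{2k+1} = (2k+1)/(2k+6) -> 1. Both tend to 1, which suggests the limit is 1; verify directly.
|a_n - 1| = |n - (n+5)| / (n+5) = 5/(n+5) < 5/n for every n >= 1.
Given epsilon > 0, choose a positive integer N > 5/epsilon. Then for all n >= N, |a_n - 1| < 5/n <= 5/N < epsilon.
So by the definition of the limit, lim a_n exists and equals 1.

1


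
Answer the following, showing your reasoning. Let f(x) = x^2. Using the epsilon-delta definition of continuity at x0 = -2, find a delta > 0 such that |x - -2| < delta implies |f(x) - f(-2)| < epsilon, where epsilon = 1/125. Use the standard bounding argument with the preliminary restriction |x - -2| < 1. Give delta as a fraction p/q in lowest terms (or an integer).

Factor: |x^2 - (-2)^2| = |x - -2| * |x + -2|.
Impose |x - -2| < 1 first. Then |x + -2| = |(x - -2) + 2*(-2)| <= |x - -2| + 2*|-2| < 1 + 4 = 5.
So |x^2 - (-2)^2| < delta * 5.
We need delta * 5 <= 1/125, i.e. delta <= 1/125/5 = 1/625.
Since 1/625 < 1, this is tighter than 1; take delta = 1/625.
So delta = 1/625 works.

1/625


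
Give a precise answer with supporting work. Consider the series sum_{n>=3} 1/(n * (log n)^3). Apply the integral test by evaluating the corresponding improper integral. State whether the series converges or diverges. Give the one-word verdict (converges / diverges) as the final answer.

Let f(x) = 1/(x*log(x)^3). Then f is positive, continuous, and decreasing on [3, infinity), so the integral test applies.
Compute the improper integral int_{3}^infinity f(x) dx:
  antiderivative F(x) = -1/(2*log(x)^2).
  F(x) -> 0 as x -> infinity.  int = 0 - F(3) = 1/(2*log(3)^2) < infinity. By the integral test, the series converges.

converges


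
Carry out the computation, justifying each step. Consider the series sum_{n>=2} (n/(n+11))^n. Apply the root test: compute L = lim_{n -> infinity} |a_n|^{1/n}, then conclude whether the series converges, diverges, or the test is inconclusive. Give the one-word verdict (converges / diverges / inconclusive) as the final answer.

Let a_n denote the general term. Form |a_n|^(1/n) and simplify:
|a_n|^(1/n) = n/(n + 11)
Take the limit as n -> infinity: L = 1.
Since L = 1, the root test is inconclusive. (In fact a_n = (n/(n+11))^n -> e^(-11) != 0, so the nth-term test shows divergence; but the root test itself gives no conclusion.)

inconclusive


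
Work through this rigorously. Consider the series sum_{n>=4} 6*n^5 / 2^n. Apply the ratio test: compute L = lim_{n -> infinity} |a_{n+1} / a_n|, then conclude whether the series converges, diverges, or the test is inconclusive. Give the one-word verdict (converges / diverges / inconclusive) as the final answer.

Let a_n denote the general term. Form the ratio a_{n+1}/a_n and simplify:
a_{n+1}/a_n = (n + 1)^5/(2*n^5)
Take the limit as n -> infinity: L = 1/2.
Since L = 1/2 < 1, the ratio test implies the series converges.

converges


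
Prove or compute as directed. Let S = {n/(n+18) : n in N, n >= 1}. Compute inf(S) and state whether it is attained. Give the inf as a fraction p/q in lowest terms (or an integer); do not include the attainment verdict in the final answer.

Analysis:
- Values: 1/19, 1/10, 1/7, 2/11, ... strictly increasing.
- Minimum is 1/19 (n=1); inf = 1/19 (attained).
- n/(n+18) = 1 - 18/(n+18) -> 1 from below as n -> infinity, and never equals 1.
- So sup = 1 (not attained).
Conclusion: inf(S) = 1/19, attained in S.

1/19


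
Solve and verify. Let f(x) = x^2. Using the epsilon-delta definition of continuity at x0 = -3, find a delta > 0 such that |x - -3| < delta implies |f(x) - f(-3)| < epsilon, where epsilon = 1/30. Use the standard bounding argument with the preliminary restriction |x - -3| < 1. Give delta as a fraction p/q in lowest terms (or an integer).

Factor: |x^2 - (-3)^2| = |x - -3| * |x + -3|.
Impose |x - -3| < 1 first. Then |x + -3| = |(x - -3) + 2*(-3)| <= |x - -3| + 2*|-3| < 1 + 6 = 7.
So |x^2 - (-3)^2| < delta * 7.
We need delta * 7 <= 1/30, i.e. delta <= 1/30/7 = 1/210.
Since 1/210 < 1, this is tighter than 1; take delta = 1/210.
So delta = 1/210 works.

1/210


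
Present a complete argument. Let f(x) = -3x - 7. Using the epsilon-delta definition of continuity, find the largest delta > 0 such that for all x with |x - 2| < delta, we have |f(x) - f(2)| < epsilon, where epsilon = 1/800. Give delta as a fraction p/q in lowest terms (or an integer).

We compute f(2) = -3*(2) - 7 = -13.
|f(x) - f(2)| = |-3x - 7 - (-13)| = |-3(x - 2)| = 3|x - 2|.
We need 3|x - 2| < 1/800, i.e. |x - 2| < 1/800 / 3 = 1/2400.
So any delta <= 1/2400 works. Conversely, if delta > 1/2400, then x = 2 + 1/2400 satisfies |x - 2| = 1/2400 < delta but |f(x) - f(2)| = 3 * 1/2400 = 1/800, which is not < 1/800; so no larger delta works.
Hence the largest such delta is 1/2400.

1/2400


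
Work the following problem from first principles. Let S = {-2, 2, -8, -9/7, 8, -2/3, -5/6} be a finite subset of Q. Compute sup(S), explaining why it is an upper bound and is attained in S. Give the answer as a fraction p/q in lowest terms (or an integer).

S is finite, so sup(S) = max(S).
Sorted decreasing:
8, 2, -2/3, -5/6, -9/7, -2, -8
The extremum is 8.
For every x in S, x <= 8. And 8 is in S, so it is attained.
Therefore sup(S) = 8.

8


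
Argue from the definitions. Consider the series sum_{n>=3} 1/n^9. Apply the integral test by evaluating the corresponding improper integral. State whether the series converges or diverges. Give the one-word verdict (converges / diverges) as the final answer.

Let f(x) = x^(-9). Then f is positive, continuous, and decreasing on [3, infinity), so the integral test applies.
Compute the improper integral int_{3}^infinity f(x) dx:
  antiderivative F(x) = -1/(8*x^8).
  As x -> infinity, F(x) -> 0 (since p = 9 > 1).
  So int = F(infinity) - F(3) = 0 - (-1/52488) = 1/52488.
  Finite, so by the integral test, the series converges.

converges


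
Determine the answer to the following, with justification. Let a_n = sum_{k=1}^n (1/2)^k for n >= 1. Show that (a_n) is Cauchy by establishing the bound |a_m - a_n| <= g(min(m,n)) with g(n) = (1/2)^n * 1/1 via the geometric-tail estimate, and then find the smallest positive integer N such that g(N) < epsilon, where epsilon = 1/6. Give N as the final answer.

For m > n >= 1: |a_m - a_n| = sum_{k=n+1}^m (1/2)^k < sum_{k=n+1}^infinity (1/2)^k = (1/2)^(n+1) / (1 - 1/2) = (1/2)^n * (1/2) * (2/1) = (1/2)^n * 1/1.
So g(n) = (1/2)^n / 1. Since g(n) -> 0, (a_n) is Cauchy.
Now solve g(N) < 1/6: (1/2)^N / 1 < 1/6 <=> 2^N > 1 / (1 * 1/6) = 6.
Check powers of 2: 2^2 = 4 <= 6, 2^3 = 8 > 6.
So the smallest such N is 3. Check: g(3) = 1/(1 * 8) = 1/8 < 1/6.

3


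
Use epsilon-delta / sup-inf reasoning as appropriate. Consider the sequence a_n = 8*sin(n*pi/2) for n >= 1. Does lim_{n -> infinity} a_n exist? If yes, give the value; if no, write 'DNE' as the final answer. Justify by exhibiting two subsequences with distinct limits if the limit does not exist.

Examine the behaviour of a_n along subsequences.
a_{4k+1} = 8*sin(pi/2 + 2k*pi) = 8 -> 8. a_{4k+3} = 8*sin(3pi/2 + 2k*pi) = -8 -> -8.
Since these two subsequential limits are 8 and -8, distinct, the full sequence cannot converge (a convergent sequence has all subsequences tending to the same limit). So lim a_n does not exist.

DNE


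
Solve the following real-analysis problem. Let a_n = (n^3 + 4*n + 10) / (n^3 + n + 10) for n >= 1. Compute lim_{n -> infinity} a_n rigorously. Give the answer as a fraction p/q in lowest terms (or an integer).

Divide numerator and denominator by n^3, the highest power:
numerator / n^3 = 1 + 4/n^2 + 10/n^3
denominator / n^3 = 1 + n^(-2) + 10/n^3
As n -> infinity, all terms of the form c/n^k (k >= 1) tend to 0.
So numerator / n^3 -> 1 and denominator / n^3 -> 1.
Therefore lim a_n = 1.

1


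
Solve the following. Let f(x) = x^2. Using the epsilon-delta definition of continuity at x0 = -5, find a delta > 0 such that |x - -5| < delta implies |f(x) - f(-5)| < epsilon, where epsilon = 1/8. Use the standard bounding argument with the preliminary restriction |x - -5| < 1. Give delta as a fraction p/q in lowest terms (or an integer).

Factor: |x^2 - (-5)^2| = |x - -5| * |x + -5|.
Impose |x - -5| < 1 first. Then |x + -5| = |(x - -5) + 2*(-5)| <= |x - -5| + 2*|-5| < 1 + 10 = 11.
So |x^2 - (-5)^2| < delta * 11.
We need delta * 11 <= 1/8, i.e. delta <= 1/8/11 = 1/88.
Since 1/88 < 1, this is tighter than 1; take delta = 1/88.
So delta = 1/88 works.

1/88


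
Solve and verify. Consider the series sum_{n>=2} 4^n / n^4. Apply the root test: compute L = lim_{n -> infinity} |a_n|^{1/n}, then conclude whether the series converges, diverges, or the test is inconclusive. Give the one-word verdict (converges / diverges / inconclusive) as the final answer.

Let a_n denote the general term. Form |a_n|^(1/n) and simplify:
|a_n|^(1/n) = 4/n^(4/n)
Take the limit as n -> infinity: L = 4.
Since L = 4 > 1, the root test implies divergence.

diverges


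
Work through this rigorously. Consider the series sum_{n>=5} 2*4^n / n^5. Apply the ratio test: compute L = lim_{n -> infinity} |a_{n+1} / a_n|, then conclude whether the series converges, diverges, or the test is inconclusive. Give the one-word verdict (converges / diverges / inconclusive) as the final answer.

Let a_n denote the general term. Form the ratio a_{n+1}/a_n and simplify:
a_{n+1}/a_n = 4*n^5/(n + 1)^5
Take the limit as n -> infinity: L = 4.
Since L = 4 > 1 (or L = infinity), the ratio test implies the series diverges.

diverges


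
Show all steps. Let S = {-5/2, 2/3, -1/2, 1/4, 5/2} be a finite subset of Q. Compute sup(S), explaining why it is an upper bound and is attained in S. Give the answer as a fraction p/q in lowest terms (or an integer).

S is finite, so sup(S) = max(S).
Sorted decreasing:
5/2, 2/3, 1/4, -1/2, -5/2
The extremum is 5/2.
For every x in S, x <= 5/2. And 5/2 is in S, so it is attained.
Therefore sup(S) = 5/2.

5/2


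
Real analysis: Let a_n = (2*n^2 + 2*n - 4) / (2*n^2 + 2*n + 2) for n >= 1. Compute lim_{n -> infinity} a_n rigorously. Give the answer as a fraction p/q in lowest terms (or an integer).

Divide numerator and denominator by n^2, the highest power:
numerator / n^2 = 2 + 2/n - 4/n^2
denominator / n^2 = 2 + 2/n + 2/n^2
As n -> infinity, all terms of the form c/n^k (k >= 1) tend to 0.
So numerator / n^2 -> 2 and denominator / n^2 -> 2.
Therefore lim a_n = 1.

1


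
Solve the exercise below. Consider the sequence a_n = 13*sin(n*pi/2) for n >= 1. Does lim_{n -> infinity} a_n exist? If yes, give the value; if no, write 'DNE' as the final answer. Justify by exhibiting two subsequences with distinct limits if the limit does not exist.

Examine the behaviour of a_n along subsequences.
a_{4k+1} = 13*sin(pi/2 + 2k*pi) = 13 -> 13. a_{4k+3} = 13*sin(3pi/2 + 2k*pi) = -13 -> -13.
Since these two subsequential limits are 13 and -13, distinct, the full sequence cannot converge (a convergent sequence has all subsequences tending to the same limit). So lim a_n does not exist.

DNE


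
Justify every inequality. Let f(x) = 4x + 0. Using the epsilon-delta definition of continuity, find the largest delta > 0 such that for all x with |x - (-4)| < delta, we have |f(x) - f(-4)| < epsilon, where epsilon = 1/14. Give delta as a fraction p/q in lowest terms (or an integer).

We compute f(-4) = 4*(-4) + 0 = -16.
|f(x) - f(-4)| = |4x + 0 - (-16)| = |4(x - (-4))| = 4|x - (-4)|.
We need 4|x - (-4)| < 1/14, i.e. |x - (-4)| < 1/14 / 4 = 1/56.
So any delta <= 1/56 works. Conversely, if delta > 1/56, then x = -4 + 1/56 satisfies |x - (-4)| = 1/56 < delta but |f(x) - f(-4)| = 4 * 1/56 = 1/14, which is not < 1/14; so no larger delta works.
Hence the largest such delta is 1/56.

1/56


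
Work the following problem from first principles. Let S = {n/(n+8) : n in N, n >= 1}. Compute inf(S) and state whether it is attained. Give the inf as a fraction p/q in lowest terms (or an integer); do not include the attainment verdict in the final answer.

Analysis:
- Values: 1/9, 1/5, 3/11, 1/3, ... strictly increasing.
- Minimum is 1/9 (n=1); inf = 1/9 (attained).
- n/(n+8) = 1 - 8/(n+8) -> 1 from below as n -> infinity, and never equals 1.
- So sup = 1 (not attained).
Conclusion: inf(S) = 1/9, attained in S.

1/9


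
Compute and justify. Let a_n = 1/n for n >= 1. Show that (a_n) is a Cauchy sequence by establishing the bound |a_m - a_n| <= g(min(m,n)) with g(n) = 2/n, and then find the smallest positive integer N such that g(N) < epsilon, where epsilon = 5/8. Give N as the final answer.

For any m, n >= 1, by the triangle inequality:
|a_m - a_n| = |1/m - 1/n| <= 1/m + 1/n <= 2/min(m,n).
So g(n) = 2/n bounds the Cauchy difference. Since g(n) -> 0, (a_n) is Cauchy.
Now solve g(N) < 5/8: 2/N < 5/8 <=> N > 2 / (5/8) = 16/5.
The smallest integer strictly greater than 16/5 is N = 4.
Check: g(4) = 2/4 = 1/2 < 5/8; g(3) = 2/3 >= 5/8. So N = 4.

4


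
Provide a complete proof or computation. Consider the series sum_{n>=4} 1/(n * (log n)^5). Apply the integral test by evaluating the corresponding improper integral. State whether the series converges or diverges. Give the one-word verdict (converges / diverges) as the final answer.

Let f(x) = 1/(x*log(x)^5). Then f is positive, continuous, and decreasing on [4, infinity), so the integral test applies.
Compute the improper integral int_{4}^infinity f(x) dx:
  antiderivative F(x) = -1/(4*log(x)^4).
  F(x) -> 0 as x -> infinity.  int = 0 - F(4) = 1/(4*log(4)^4) < infinity. By the integral test, the series converges.

converges


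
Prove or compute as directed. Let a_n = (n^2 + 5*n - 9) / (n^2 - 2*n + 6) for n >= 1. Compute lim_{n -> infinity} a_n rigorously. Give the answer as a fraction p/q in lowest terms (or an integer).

Divide numerator and denominator by n^2, the highest power:
numerator / n^2 = 1 + 5/n - 9/n^2
denominator / n^2 = 1 - 2/n + 6/n^2
As n -> infinity, all terms of the form c/n^k (k >= 1) tend to 0.
So numerator / n^2 -> 1 and denominator / n^2 -> 1.
Therefore lim a_n = 1.

1


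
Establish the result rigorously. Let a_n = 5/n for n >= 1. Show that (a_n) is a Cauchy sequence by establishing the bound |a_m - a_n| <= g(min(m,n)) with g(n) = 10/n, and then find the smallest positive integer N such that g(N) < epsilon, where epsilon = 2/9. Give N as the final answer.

For any m, n >= 1, by the triangle inequality:
|a_m - a_n| = |5/m - 5/n| <= 5*1/m + 5*1/n <= 10/min(m,n).
So g(n) = 10/n bounds the Cauchy difference. Since g(n) -> 0, (a_n) is Cauchy.
Now solve g(N) < 2/9: 10/N < 2/9 <=> N > 10 / (2/9) = 45.
The smallest integer strictly greater than 45 is N = 46.
Check: g(46) = 10/46 = 5/23 < 2/9; g(45) = 2/9 >= 2/9. So N = 46.

46


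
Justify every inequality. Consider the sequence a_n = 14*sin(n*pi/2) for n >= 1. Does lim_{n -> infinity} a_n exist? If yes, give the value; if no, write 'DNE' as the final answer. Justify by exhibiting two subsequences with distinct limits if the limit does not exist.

Examine the behaviour of a_n along subsequences.
a_{4k+1} = 14*sin(pi/2 + 2k*pi) = 14 -> 14. a_{4k+3} = 14*sin(3pi/2 + 2k*pi) = -14 -> -14.
Since these two subsequential limits are 14 and -14, distinct, the full sequence cannot converge (a convergent sequence has all subsequences tending to the same limit). So lim a_n does not exist.

DNE
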